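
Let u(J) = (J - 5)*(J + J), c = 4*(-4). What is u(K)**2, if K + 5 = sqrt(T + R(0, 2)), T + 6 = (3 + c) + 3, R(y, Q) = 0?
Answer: -9776 - 16320*I ≈ -9776.0 - 16320.0*I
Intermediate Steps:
c = -16
T = -16 (T = -6 + ((3 - 16) + 3) = -6 + (-13 + 3) = -6 - 10 = -16)
K = -5 + 4*I (K = -5 + sqrt(-16 + 0) = -5 + sqrt(-16) = -5 + 4*I ≈ -5.0 + 4.0*I)
u(J) = 2*J*(-5 + J) (u(J) = (-5 + J)*(2*J) = 2*J*(-5 + J))
u(K)**2 = (2*(-5 + 4*I)*(-5 + (-5 + 4*I)))**2 = (2*(-5 + 4*I)*(-10 + 4*I))**2 = (2*(-10 + 4*I)*(-5 + 4*I))**2 = 4*(-10 + 4*I)**2*(-5 + 4*I)**2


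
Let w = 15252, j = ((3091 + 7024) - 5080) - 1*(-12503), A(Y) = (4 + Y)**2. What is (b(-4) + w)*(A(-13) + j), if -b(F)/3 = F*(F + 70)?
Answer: 282679236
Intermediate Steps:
b(F) = -3*F*(70 + F) (b(F) = -3*F*(F + 70) = -3*F*(70 + F))
j = 17538 (j = (10115 - 5080) + 12503 = 5035 + 12503 = 17538)
(b(-4) + w)*(A(-13) + j) = (-3*(-4)*(70 - 4) + 15252)*((4 - 13)**2 + 17538) = (-3*(-4)*66 + 15252)*((-9)**2 + 17538) = (792 + 15252)*(81 + 17538) = 16044*17619 = 282679236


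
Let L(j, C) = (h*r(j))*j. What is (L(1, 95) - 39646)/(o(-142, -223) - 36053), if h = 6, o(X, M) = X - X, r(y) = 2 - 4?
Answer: 39658/36053 ≈ 1.1000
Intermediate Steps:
r(y) = -2
o(X, M) = 0
L(j, C) = -12*j (L(j, C) = (6*(-2))*j = -12*j)
(L(1, 95) - 39646)/(o(-142, -223) - 36053) = (-12*1 - 39646)/(0 - 36053) = (-12 - 39646)/(-36053) = -39658*(-1/36053) = 39658/36053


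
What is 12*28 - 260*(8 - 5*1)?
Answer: -444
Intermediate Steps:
12*28 - 260*(8 - 5*1) = 336 - 260*(8 - 5) = 336 - 260*3 = 336 - 780 = -444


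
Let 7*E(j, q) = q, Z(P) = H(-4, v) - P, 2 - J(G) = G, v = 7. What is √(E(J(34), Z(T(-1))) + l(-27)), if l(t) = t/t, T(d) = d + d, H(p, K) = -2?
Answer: 1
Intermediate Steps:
J(G) = 2 - G
T(d) = 2*d
Z(P) = -2 - P
l(t) = 1
E(j, q) = q/7
√(E(J(34), Z(T(-1))) + l(-27)) = √((-2 - 2*(-1))/7 + 1) = √((-2 - 1*(-2))/7 + 1) = √((-2 + 2)/7 + 1) = √((⅐)*0 + 1) = √(0 + 1) = √1 = 1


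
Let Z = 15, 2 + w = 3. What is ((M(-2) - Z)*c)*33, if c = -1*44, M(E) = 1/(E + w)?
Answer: 23232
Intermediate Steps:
w = 1 (w = -2 + 3 = 1)
M(E) = 1/(1 + E) (M(E) = 1/(E + 1) = 1/(1 + E))
c = -44
((M(-2) - Z)*c)*33 = ((1/(1 - 2) - 1*15)*(-44))*33 = ((1/(-1) - 15)*(-44))*33 = ((-1 - 15)*(-44))*33 = -16*(-44)*33 = 704*33 = 23232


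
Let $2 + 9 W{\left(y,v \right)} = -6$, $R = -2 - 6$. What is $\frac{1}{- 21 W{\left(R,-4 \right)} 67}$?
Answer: $\frac{3}{3752} \approx 0.00079957$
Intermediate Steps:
$R = -8$ ($R = -2 - 6 = -8$)
$W{\left(y,v \right)} = - \frac{8}{9}$ ($W{\left(y,v \right)} = - \frac{2}{9} + \frac{1}{9} \left(-6\right) = - \frac{2}{9} - \frac{2}{3} = - \frac{8}{9}$)
$\frac{1}{- 21 W{\left(R,-4 \right)} 67} = \frac{1}{\left(-21\right) \left(- \frac{8}{9}\right) 67} = \frac{1}{\frac{56}{3} \cdot 67} = \frac{1}{\frac{3752}{3}} = \frac{3}{3752}$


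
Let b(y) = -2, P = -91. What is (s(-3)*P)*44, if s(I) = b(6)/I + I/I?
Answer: -20020/3 ≈ -6673.3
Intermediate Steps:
s(I) = 1 - 2/I (s(I) = -2/I + I/I = -2/I + 1 = 1 - 2/I)
(s(-3)*P)*44 = (((-2 - 3)/(-3))*(-91))*44 = (-⅓*(-5)*(-91))*44 = ((5/3)*(-91))*44 = -455/3*44 = -20020/3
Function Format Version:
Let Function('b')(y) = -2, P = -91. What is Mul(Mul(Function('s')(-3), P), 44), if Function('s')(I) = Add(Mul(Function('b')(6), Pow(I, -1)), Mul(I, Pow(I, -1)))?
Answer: Rational(-20020, 3) ≈ -6673.3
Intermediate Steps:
Function('s')(I) = Add(1, Mul(-2, Pow(I, -1))) (Function('s')(I) = Add(Mul(-2, Pow(I, -1)), Mul(I, Pow(I, -1))) = Add(Mul(-2, Pow(I, -1)), 1) = Add(1, Mul(-2, Pow(I, -1))))
Mul(Mul(Function('s')(-3), P), 44) = Mul(Mul(Mul(Pow(-3, -1), Add(-2, -3)), -91), 44) = Mul(Mul(Mul(Rational(-1, 3), -5), -91), 44) = Mul(Mul(Rational(5, 3), -91), 44) = Mul(Rational(-455, 3), 44) = Rational(-20020, 3)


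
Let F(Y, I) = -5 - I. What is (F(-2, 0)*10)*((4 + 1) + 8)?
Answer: -650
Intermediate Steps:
(F(-2, 0)*10)*((4 + 1) + 8) = ((-5 - 1*0)*10)*((4 + 1) + 8) = ((-5 + 0)*10)*(5 + 8) = -5*10*13 = -50*13 = -650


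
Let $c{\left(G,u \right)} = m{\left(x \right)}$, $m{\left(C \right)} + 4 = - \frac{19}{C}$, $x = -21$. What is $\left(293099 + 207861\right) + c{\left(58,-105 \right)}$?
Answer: $\frac{10520095}{21} \approx 5.0096 \cdot 10^{5}$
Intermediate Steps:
$m{\left(C \right)} = -4 - \frac{19}{C}$
$c{\left(G,u \right)} = - \frac{65}{21}$ ($c{\left(G,u \right)} = -4 - \frac{19}{-21} = -4 - - \frac{19}{21} = -4 + \frac{19}{21} = - \frac{65}{21}$)
$\left(293099 + 207861\right) + c{\left(58,-105 \right)} = \left(293099 + 207861\right) - \frac{65}{21} = 500960 - \frac{65}{21} = \frac{10520095}{21}$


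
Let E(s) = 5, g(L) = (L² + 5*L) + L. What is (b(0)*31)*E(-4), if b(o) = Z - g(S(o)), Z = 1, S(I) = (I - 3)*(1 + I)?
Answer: 1550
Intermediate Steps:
S(I) = (1 + I)*(-3 + I) (S(I) = (-3 + I)*(1 + I) = (1 + I)*(-3 + I))
g(L) = L² + 6*L
b(o) = 1 - (-3 + o² - 2*o)*(3 + o² - 2*o) (b(o) = 1 - (-3 + o² - 2*o)*(6 + (-3 + o² - 2*o)) = 1 - (-3 + o² - 2*o)*(3 + o² - 2*o))
(b(0)*31)*E(-4) = ((10 - 1*0⁴ - 4*0² + 4*0³)*31)*5 = ((10 - 1*0 - 4*0 + 4*0)*31)*5 = ((10 + 0 + 0 + 0)*31)*5 = (10*31)*5 = 310*5 = 1550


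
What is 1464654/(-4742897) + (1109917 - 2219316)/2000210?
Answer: -8191380766243/9486790008370 ≈ -0.86345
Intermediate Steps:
1464654/(-4742897) + (1109917 - 2219316)/2000210 = 1464654*(-1/4742897) - 1109399*1/2000210 = -1464654/4742897 - 1109399/2000210 = -8191380766243/9486790008370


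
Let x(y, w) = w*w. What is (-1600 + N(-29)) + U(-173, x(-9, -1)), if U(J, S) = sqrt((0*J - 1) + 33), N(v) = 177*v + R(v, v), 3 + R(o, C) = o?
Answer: -6765 + 4*sqrt(2) ≈ -6759.3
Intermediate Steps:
R(o, C) = -3 + o
N(v) = -3 + 178*v (N(v) = 177*v + (-3 + v) = -3 + 178*v)
x(y, w) = w**2
U(J, S) = 4*sqrt(2) (U(J, S) = sqrt((0 - 1) + 33) = sqrt(-1 + 33) = sqrt(32) = 4*sqrt(2))
(-1600 + N(-29)) + U(-173, x(-9, -1)) = (-1600 + (-3 + 178*(-29))) + 4*sqrt(2) = (-1600 + (-3 - 5162)) + 4*sqrt(2) = (-1600 - 5165) + 4*sqrt(2) = -6765 + 4*sqrt(2)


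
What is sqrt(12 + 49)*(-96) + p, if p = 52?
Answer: 52 - 96*sqrt(61) ≈ -697.78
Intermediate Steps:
sqrt(12 + 49)*(-96) + p = sqrt(12 + 49)*(-96) + 52 = sqrt(61)*(-96) + 52 = -96*sqrt(61) + 52 = 52 - 96*sqrt(61)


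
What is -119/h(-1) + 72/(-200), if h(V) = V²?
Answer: -2984/25 ≈ -119.36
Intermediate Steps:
-119/h(-1) + 72/(-200) = -119/((-1)²) + 72/(-200) = -119/1 + 72*(-1/200) = -119*1 - 9/25 = -119 - 9/25 = -2984/25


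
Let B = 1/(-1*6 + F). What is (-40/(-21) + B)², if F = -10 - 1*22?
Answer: 2247001/636804 ≈ 3.5286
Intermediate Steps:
F = -32 (F = -10 - 22 = -32)
B = -1/38 (B = 1/(-1*6 - 32) = 1/(-6 - 32) = 1/(-38) = -1/38 ≈ -0.026316)
(-40/(-21) + B)² = (-40/(-21) - 1/38)² = (-40*(-1/21) - 1/38)² = (40/21 - 1/38)² = (1499/798)² = 2247001/636804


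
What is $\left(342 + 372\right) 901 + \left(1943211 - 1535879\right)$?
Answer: $1050646$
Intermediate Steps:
$\left(342 + 372\right) 901 + \left(1943211 - 1535879\right) = 714 \cdot 901 + 407332 = 643314 + 407332 = 1050646$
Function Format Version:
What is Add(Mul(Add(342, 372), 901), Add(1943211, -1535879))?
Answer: 1050646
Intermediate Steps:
Add(Mul(Add(342, 372), 901), Add(1943211, -1535879)) = Add(Mul(714, 901), 407332) = Add(643314, 407332) = 1050646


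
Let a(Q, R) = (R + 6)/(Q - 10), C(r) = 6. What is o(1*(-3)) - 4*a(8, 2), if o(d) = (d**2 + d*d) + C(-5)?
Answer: 40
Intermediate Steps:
a(Q, R) = (6 + R)/(-10 + Q)
o(d) = 6 + 2*d**2 (o(d) = (d**2 + d*d) + 6 = (d**2 + d**2) + 6 = 2*d**2 + 6 = 6 + 2*d**2)
o(1*(-3)) - 4*a(8, 2) = (6 + 2*(1*(-3))**2) - 4*(6 + 2)/(-10 + 8) = (6 + 2*(-3)**2) - 4*8/(-2) = (6 + 2*9) - (-2)*8 = (6 + 18) - 4*(-4) = 24 + 16 = 40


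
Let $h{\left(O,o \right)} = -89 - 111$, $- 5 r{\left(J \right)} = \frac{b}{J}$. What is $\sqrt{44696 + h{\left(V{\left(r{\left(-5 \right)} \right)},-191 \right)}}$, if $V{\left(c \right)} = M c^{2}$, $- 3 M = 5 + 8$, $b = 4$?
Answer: $12 \sqrt{309} \approx 210.94$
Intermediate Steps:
$r{\left(J \right)} = - \frac{4}{5 J}$ ($r{\left(J \right)} = - \frac{4 \frac{1}{J}}{5} = - \frac{4}{5 J}$)
$M = - \frac{13}{3}$ ($M = - \frac{5 + 8}{3} = \left(- \frac{1}{3}\right) 13 = - \frac{13}{3} \approx -4.3333$)
$V{\left(c \right)} = - \frac{13 c^{2}}{3}$
$h{\left(O,o \right)} = -200$ ($h{\left(O,o \right)} = -89 - 111 = -200$)
$\sqrt{44696 + h{\left(V{\left(r{\left(-5 \right)} \right)},-191 \right)}} = \sqrt{44696 - 200} = \sqrt{44496} = 12 \sqrt{309}$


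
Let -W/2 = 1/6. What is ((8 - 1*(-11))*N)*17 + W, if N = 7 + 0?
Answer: 6782/3 ≈ 2260.7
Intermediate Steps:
W = -1/3 (W = -2/6 = -2*1/6 = -1/3 ≈ -0.33333)
N = 7
((8 - 1*(-11))*N)*17 + W = ((8 - 1*(-11))*7)*17 - 1/3 = ((8 + 11)*7)*17 - 1/3 = (19*7)*17 - 1/3 = 133*17 - 1/3 = 2261 - 1/3 = 6782/3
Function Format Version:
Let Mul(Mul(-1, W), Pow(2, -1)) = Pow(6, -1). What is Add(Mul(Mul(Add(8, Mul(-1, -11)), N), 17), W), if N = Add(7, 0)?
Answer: Rational(6782, 3) ≈ 2260.7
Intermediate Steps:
W = Rational(-1, 3) (W = Mul(-2, Pow(6, -1)) = Mul(-2, Rational(1, 6)) = Rational(-1, 3) ≈ -0.33333)
N = 7
Add(Mul(Mul(Add(8, Mul(-1, -11)), N), 17), W) = Add(Mul(Mul(Add(8, Mul(-1, -11)), 7), 17), Rational(-1, 3)) = Add(Mul(Mul(Add(8, 11), 7), 17), Rational(-1, 3)) = Add(Mul(Mul(19, 7), 17), Rational(-1, 3)) = Add(Mul(133, 17), Rational(-1, 3)) = Add(2261, Rational(-1, 3)) = Rational(6782, 3)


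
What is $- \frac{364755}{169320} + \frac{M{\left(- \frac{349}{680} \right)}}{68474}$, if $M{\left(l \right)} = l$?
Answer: $- \frac{8325440257}{3864672560} \approx -2.1542$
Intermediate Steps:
$- \frac{364755}{169320} + \frac{M{\left(- \frac{349}{680} \right)}}{68474} = - \frac{364755}{169320} + \frac{\left(-349\right) \frac{1}{680}}{68474} = \left(-364755\right) \frac{1}{169320} + \left(-349\right) \frac{1}{680} \cdot \frac{1}{68474} = - \frac{24317}{11288} - \frac{349}{46562320} = - \frac{8325440257}{3864672560}$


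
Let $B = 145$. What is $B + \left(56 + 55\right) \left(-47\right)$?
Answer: $-5072$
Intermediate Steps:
$B + \left(56 + 55\right) \left(-47\right) = 145 + \left(56 + 55\right) \left(-47\right) = 145 + 111 \left(-47\right) = 145 - 5217 = -5072$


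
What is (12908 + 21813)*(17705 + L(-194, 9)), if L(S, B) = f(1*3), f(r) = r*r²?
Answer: 615672772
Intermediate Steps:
f(r) = r³
L(S, B) = 27 (L(S, B) = (1*3)³ = 3³ = 27)
(12908 + 21813)*(17705 + L(-194, 9)) = (12908 + 21813)*(17705 + 27) = 34721*17732 = 615672772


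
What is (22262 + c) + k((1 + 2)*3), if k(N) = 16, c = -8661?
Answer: 13617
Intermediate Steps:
(22262 + c) + k((1 + 2)*3) = (22262 - 8661) + 16 = 13601 + 16 = 13617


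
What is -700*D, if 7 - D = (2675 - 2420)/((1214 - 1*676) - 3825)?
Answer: -16284800/3287 ≈ -4954.3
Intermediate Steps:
D = 23264/3287 (D = 7 - (2675 - 2420)/((1214 - 1*676) - 3825) = 7 - 255/((1214 - 676) - 3825) = 7 - 255/(538 - 3825) = 7 - 255/(-3287) = 7 - 255*(-1)/3287 = 7 - 1*(-255/3287) = 7 + 255/3287 = 23264/3287 ≈ 7.0776)
-700*D = -700*23264/3287 = -16284800/3287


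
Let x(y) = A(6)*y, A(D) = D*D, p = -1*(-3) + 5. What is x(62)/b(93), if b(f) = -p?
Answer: -279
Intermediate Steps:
p = 8 (p = 3 + 5 = 8)
A(D) = D**2
b(f) = -8 (b(f) = -1*8 = -8)
x(y) = 36*y (x(y) = 6**2*y = 36*y)
x(62)/b(93) = (36*62)/(-8) = 2232*(-1/8) = -279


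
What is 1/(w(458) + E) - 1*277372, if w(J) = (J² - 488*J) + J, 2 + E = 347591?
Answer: -92727401203/334307 ≈ -2.7737e+5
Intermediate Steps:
E = 347589 (E = -2 + 347591 = 347589)
w(J) = J² - 487*J
1/(w(458) + E) - 1*277372 = 1/(458*(-487 + 458) + 347589) - 1*277372 = 1/(458*(-29) + 347589) - 277372 = 1/(-13282 + 347589) - 277372 = 1/334307 - 277372 = -92727401203/334307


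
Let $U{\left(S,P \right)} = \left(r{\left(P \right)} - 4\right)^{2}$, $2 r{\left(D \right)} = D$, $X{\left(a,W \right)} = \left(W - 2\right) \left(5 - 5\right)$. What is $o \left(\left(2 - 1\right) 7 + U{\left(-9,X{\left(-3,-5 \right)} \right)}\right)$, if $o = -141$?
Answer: $-3243$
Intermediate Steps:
$X{\left(a,W \right)} = 0$ ($X{\left(a,W \right)} = \left(-2 + W\right) 0 = 0$)
$r{\left(D \right)} = \frac{D}{2}$
$U{\left(S,P \right)} = \left(-4 + \frac{P}{2}\right)^{2}$ ($U{\left(S,P \right)} = \left(\frac{P}{2} - 4\right)^{2} = \left(-4 + \frac{P}{2}\right)^{2}$)
$o \left(\left(2 - 1\right) 7 + U{\left(-9,X{\left(-3,-5 \right)} \right)}\right) = - 141 \left(\left(2 - 1\right) 7 + \frac{\left(-8 + 0\right)^{2}}{4}\right) = - 141 \left(1 \cdot 7 + \frac{\left(-8\right)^{2}}{4}\right) = - 141 \left(7 + \frac{1}{4} \cdot 64\right) = - 141 \left(7 + 16\right) = \left(-141\right) 23 = -3243$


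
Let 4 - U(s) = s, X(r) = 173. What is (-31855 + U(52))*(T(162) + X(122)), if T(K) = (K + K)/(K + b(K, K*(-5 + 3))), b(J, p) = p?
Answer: -5455413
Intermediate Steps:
T(K) = -2 (T(K) = (K + K)/(K + K*(-5 + 3)) = (2*K)/(K + K*(-2)) = (2*K)/(K - 2*K) = (2*K)/((-K)) = (2*K)*(-1/K) = -2)
U(s) = 4 - s
(-31855 + U(52))*(T(162) + X(122)) = (-31855 + (4 - 1*52))*(-2 + 173) = (-31855 + (4 - 52))*171 = (-31855 - 48)*171 = -31903*171 = -5455413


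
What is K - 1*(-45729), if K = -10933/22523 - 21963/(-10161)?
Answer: 3488582963141/76285401 ≈ 45731.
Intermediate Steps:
K = 127860812/76285401 (K = -10933*1/22523 - 21963*(-1/10161) = -10933/22523 + 7321/3387 = 127860812/76285401 ≈ 1.6761)
K - 1*(-45729) = 127860812/76285401 - 1*(-45729) = 127860812/76285401 + 45729 = 3488582963141/76285401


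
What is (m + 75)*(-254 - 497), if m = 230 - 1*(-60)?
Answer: -274115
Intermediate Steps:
m = 290 (m = 230 + 60 = 290)
(m + 75)*(-254 - 497) = (290 + 75)*(-254 - 497) = 365*(-751) = -274115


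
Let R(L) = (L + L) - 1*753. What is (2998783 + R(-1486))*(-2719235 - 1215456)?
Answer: -11784627757078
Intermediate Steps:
R(L) = -753 + 2*L (R(L) = 2*L - 753 = -753 + 2*L)
(2998783 + R(-1486))*(-2719235 - 1215456) = (2998783 + (-753 + 2*(-1486)))*(-2719235 - 1215456) = (2998783 + (-753 - 2972))*(-3934691) = (2998783 - 3725)*(-3934691) = 2995058*(-3934691) = -11784627757078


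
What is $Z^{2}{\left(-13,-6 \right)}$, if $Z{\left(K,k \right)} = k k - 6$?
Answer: $900$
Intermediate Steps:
$Z{\left(K,k \right)} = -6 + k^{2}$ ($Z{\left(K,k \right)} = k^{2} - 6 = -6 + k^{2}$)
$Z^{2}{\left(-13,-6 \right)} = \left(-6 + \left(-6\right)^{2}\right)^{2} = \left(-6 + 36\right)^{2} = 30^{2} = 900$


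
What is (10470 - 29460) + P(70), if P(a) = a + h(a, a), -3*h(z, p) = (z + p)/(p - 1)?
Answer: -3916580/207 ≈ -18921.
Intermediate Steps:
h(z, p) = -(p + z)/(3*(-1 + p)) (h(z, p) = -(z + p)/(3*(p - 1)) = -(p + z)/(3*(-1 + p)))
P(a) = a - 2*a/(3*(-1 + a)) (P(a) = a + (-a - a)/(3*(-1 + a)) = a + (-2*a)/(3*(-1 + a)) = a - 2*a/(3*(-1 + a)))
(10470 - 29460) + P(70) = (10470 - 29460) + (⅓)*70*(-5 + 3*70)/(-1 + 70) = -18990 + (⅓)*70*(-5 + 210)/69 = -18990 + (⅓)*70*(1/69)*205 = -18990 + 14350/207 = -3916580/207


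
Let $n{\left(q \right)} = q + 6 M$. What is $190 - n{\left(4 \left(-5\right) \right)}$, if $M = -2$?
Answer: $222$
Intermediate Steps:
$n{\left(q \right)} = -12 + q$ ($n{\left(q \right)} = q + 6 \left(-2\right) = q - 12 = -12 + q$)
$190 - n{\left(4 \left(-5\right) \right)} = 190 - \left(-12 + 4 \left(-5\right)\right) = 190 - \left(-12 - 20\right) = 190 - -32 = 190 + 32 = 222$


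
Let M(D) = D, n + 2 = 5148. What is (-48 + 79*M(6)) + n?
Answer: 5572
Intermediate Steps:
n = 5146 (n = -2 + 5148 = 5146)
(-48 + 79*M(6)) + n = (-48 + 79*6) + 5146 = (-48 + 474) + 5146 = 426 + 5146 = 5572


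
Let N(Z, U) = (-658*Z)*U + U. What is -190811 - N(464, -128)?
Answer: -39270619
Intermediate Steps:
N(Z, U) = U - 658*U*Z (N(Z, U) = -658*U*Z + U = U - 658*U*Z)
-190811 - N(464, -128) = -190811 - (-128)*(1 - 658*464) = -190811 - (-128)*(1 - 305312) = -190811 - (-128)*(-305311) = -190811 - 1*39079808 = -190811 - 39079808 = -39270619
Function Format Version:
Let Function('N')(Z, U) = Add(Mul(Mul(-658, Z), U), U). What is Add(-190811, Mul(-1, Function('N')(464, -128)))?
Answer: -39270619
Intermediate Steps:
Function('N')(Z, U) = Add(U, Mul(-658, U, Z)) (Function('N')(Z, U) = Add(Mul(-658, U, Z), U) = Add(U, Mul(-658, U, Z)))
Add(-190811, Mul(-1, Function('N')(464, -128))) = Add(-190811, Mul(-1, Mul(-128, Add(1, Mul(-658, 464))))) = Add(-190811, Mul(-1, Mul(-128, Add(1, -305312)))) = Add(-190811, Mul(-1, Mul(-128, -305311))) = Add(-190811, Mul(-1, 39079808)) = Add(-190811, -39079808) = -39270619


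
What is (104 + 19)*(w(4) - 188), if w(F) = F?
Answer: -22632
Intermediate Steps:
(104 + 19)*(w(4) - 188) = (104 + 19)*(4 - 188) = 123*(-184) = -22632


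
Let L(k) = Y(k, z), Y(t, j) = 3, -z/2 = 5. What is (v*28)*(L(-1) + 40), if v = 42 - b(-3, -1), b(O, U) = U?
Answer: 51772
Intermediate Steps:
z = -10 (z = -2*5 = -10)
L(k) = 3
v = 43 (v = 42 - 1*(-1) = 42 + 1 = 43)
(v*28)*(L(-1) + 40) = (43*28)*(3 + 40) = 1204*43 = 51772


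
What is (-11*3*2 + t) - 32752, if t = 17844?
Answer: -14974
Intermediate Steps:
(-11*3*2 + t) - 32752 = (-11*3*2 + 17844) - 32752 = (-33*2 + 17844) - 32752 = (-66 + 17844) - 32752 = 17778 - 32752 = -14974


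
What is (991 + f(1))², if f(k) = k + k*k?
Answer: 986049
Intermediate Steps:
f(k) = k + k²
(991 + f(1))² = (991 + 1*(1 + 1))² = (991 + 1*2)² = (991 + 2)² = 993² = 986049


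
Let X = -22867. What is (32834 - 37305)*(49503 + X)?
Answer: -119089556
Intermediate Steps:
(32834 - 37305)*(49503 + X) = (32834 - 37305)*(49503 - 22867) = -4471*26636 = -119089556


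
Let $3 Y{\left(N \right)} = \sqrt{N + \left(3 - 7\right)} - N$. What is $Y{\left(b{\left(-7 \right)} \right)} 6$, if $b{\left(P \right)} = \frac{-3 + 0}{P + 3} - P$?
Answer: $- \frac{31}{2} + \sqrt{15} \approx -11.627$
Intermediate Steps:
$b{\left(P \right)} = - P - \frac{3}{3 + P}$ ($b{\left(P \right)} = - \frac{3}{3 + P} - P = - P - \frac{3}{3 + P}$)
$Y{\left(N \right)} = - \frac{N}{3} + \frac{\sqrt{-4 + N}}{3}$ ($Y{\left(N \right)} = \frac{\sqrt{N + \left(3 - 7\right)} - N}{3} = \frac{\sqrt{N - 4} - N}{3} = \frac{\sqrt{-4 + N} - N}{3} = - \frac{N}{3} + \frac{\sqrt{-4 + N}}{3}$)
$Y{\left(b{\left(-7 \right)} \right)} 6 = \left(- \frac{\frac{1}{3 - 7} \left(-3 - \left(-7\right)^{2} - -21\right)}{3} + \frac{\sqrt{-4 + \frac{-3 - \left(-7\right)^{2} - -21}{3 - 7}}}{3}\right) 6 = \left(- \frac{\frac{1}{-4} \left(-3 - 49 + 21\right)}{3} + \frac{\sqrt{-4 + \frac{-3 - 49 + 21}{-4}}}{3}\right) 6 = \left(- \frac{\left(- \frac{1}{4}\right) \left(-3 - 49 + 21\right)}{3} + \frac{\sqrt{-4 - \frac{-3 - 49 + 21}{4}}}{3}\right) 6 = \left(- \frac{\left(- \frac{1}{4}\right) \left(-31\right)}{3} + \frac{\sqrt{-4 - - \frac{31}{4}}}{3}\right) 6 = \left(\left(- \frac{1}{3}\right) \frac{31}{4} + \frac{\sqrt{-4 + \frac{31}{4}}}{3}\right) 6 = \left(- \frac{31}{12} + \frac{\sqrt{\frac{15}{4}}}{3}\right) 6 = \left(- \frac{31}{12} + \frac{\frac{1}{2} \sqrt{15}}{3}\right) 6 = \left(- \frac{31}{12} + \frac{\sqrt{15}}{6}\right) 6 = - \frac{31}{2} + \sqrt{15}$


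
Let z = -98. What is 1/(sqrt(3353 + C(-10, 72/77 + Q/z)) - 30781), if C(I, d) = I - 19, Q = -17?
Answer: -30781/947466637 - 2*sqrt(831)/947466637 ≈ -3.2549e-5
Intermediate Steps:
C(I, d) = -19 + I
1/(sqrt(3353 + C(-10, 72/77 + Q/z)) - 30781) = 1/(sqrt(3353 + (-19 - 10)) - 30781) = 1/(sqrt(3353 - 29) - 30781) = 1/(sqrt(3324) - 30781) = 1/(2*sqrt(831) - 30781) = 1/(-30781 + 2*sqrt(831))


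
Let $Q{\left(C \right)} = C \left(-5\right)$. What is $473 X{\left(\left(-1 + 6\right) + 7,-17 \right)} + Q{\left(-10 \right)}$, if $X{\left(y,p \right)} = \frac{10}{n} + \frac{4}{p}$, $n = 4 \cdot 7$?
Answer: $\frac{25617}{238} \approx 107.63$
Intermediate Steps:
$n = 28$
$Q{\left(C \right)} = - 5 C$
$X{\left(y,p \right)} = \frac{5}{14} + \frac{4}{p}$ ($X{\left(y,p \right)} = \frac{10}{28} + \frac{4}{p} = 10 \cdot \frac{1}{28} + \frac{4}{p} = \frac{5}{14} + \frac{4}{p}$)
$473 X{\left(\left(-1 + 6\right) + 7,-17 \right)} + Q{\left(-10 \right)} = 473 \left(\frac{5}{14} + \frac{4}{-17}\right) - -50 = 473 \left(\frac{5}{14} + 4 \left(- \frac{1}{17}\right)\right) + 50 = 473 \left(\frac{5}{14} - \frac{4}{17}\right) + 50 = 473 \cdot \frac{29}{238} + 50 = \frac{13717}{238} + 50 = \frac{25617}{238}$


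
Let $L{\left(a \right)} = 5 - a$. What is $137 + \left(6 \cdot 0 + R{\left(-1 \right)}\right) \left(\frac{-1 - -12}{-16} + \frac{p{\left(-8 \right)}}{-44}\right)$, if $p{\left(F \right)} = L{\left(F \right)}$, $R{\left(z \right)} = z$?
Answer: $\frac{24285}{176} \approx 137.98$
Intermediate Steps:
$p{\left(F \right)} = 5 - F$
$137 + \left(6 \cdot 0 + R{\left(-1 \right)}\right) \left(\frac{-1 - -12}{-16} + \frac{p{\left(-8 \right)}}{-44}\right) = 137 + \left(6 \cdot 0 - 1\right) \left(\frac{-1 - -12}{-16} + \frac{5 - -8}{-44}\right) = 137 + \left(0 - 1\right) \left(\left(-1 + 12\right) \left(- \frac{1}{16}\right) + \left(5 + 8\right) \left(- \frac{1}{44}\right)\right) = 137 - \left(11 \left(- \frac{1}{16}\right) + 13 \left(- \frac{1}{44}\right)\right) = 137 - \left(- \frac{11}{16} - \frac{13}{44}\right) = 137 - - \frac{173}{176} = 137 + \frac{173}{176} = \frac{24285}{176}$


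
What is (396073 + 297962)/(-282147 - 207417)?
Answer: -25705/18132 ≈ -1.4177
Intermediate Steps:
(396073 + 297962)/(-282147 - 207417) = 694035/(-489564) = 694035*(-1/489564) = -25705/18132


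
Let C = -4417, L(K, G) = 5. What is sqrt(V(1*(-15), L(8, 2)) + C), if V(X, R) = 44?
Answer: I*sqrt(4373) ≈ 66.129*I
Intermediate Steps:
sqrt(V(1*(-15), L(8, 2)) + C) = sqrt(44 - 4417) = sqrt(-4373) = I*sqrt(4373)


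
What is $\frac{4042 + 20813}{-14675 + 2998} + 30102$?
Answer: $\frac{351476199}{11677} \approx 30100.0$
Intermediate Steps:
$\frac{4042 + 20813}{-14675 + 2998} + 30102 = \frac{24855}{-11677} + 30102 = 24855 \left(- \frac{1}{11677}\right) + 30102 = - \frac{24855}{11677} + 30102 = \frac{351476199}{11677}$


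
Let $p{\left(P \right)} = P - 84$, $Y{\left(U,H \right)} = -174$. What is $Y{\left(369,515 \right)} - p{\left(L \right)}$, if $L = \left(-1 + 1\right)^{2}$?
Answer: $-90$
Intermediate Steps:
$L = 0$ ($L = 0^{2} = 0$)
$p{\left(P \right)} = -84 + P$ ($p{\left(P \right)} = P - 84 = -84 + P$)
$Y{\left(369,515 \right)} - p{\left(L \right)} = -174 - \left(-84 + 0\right) = -174 - -84 = -174 + 84 = -90$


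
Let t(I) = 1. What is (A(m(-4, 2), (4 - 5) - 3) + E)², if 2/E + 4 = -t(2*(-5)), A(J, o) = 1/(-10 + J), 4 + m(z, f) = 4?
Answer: ¼ ≈ 0.25000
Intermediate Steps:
m(z, f) = 0 (m(z, f) = -4 + 4 = 0)
E = -⅖ (E = 2/(-4 - 1*1) = 2/(-4 - 1) = 2/(-5) = 2*(-⅕) = -⅖ ≈ -0.40000)
(A(m(-4, 2), (4 - 5) - 3) + E)² = (1/(-10 + 0) - ⅖)² = (1/(-10) - ⅖)² = (-⅒ - ⅖)² = (-½)² = ¼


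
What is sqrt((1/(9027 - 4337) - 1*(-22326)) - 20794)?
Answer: sqrt(33698029890)/4690 ≈ 39.141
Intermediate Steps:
sqrt((1/(9027 - 4337) - 1*(-22326)) - 20794) = sqrt((1/4690 + 22326) - 20794) = sqrt(104708941/4690 - 20794) = sqrt(7185081/4690) = sqrt(33698029890)/4690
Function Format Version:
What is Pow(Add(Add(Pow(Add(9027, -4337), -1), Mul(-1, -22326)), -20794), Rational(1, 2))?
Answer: Mul(Rational(1, 4690), Pow(33698029890, Rational(1, 2))) ≈ 39.141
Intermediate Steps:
Pow(Add(Add(Pow(Add(9027, -4337), -1), Mul(-1, -22326)), -20794), Rational(1, 2)) = Pow(Add(Add(Pow(4690, -1), 22326), -20794), Rational(1, 2)) = Pow(Add(Add(Rational(1, 4690), 22326), -20794), Rational(1, 2)) = Pow(Add(Rational(104708941, 4690), -20794), Rational(1, 2)) = Pow(Rational(7185081, 4690), Rational(1, 2)) = Mul(Rational(1, 4690), Pow(33698029890, Rational(1, 2)))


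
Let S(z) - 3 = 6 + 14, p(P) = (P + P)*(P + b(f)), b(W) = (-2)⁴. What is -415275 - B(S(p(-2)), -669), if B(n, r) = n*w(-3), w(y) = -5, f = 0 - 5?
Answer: -415160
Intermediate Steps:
f = -5
b(W) = 16
p(P) = 2*P*(16 + P) (p(P) = (P + P)*(P + 16) = (2*P)*(16 + P) = 2*P*(16 + P))
S(z) = 23 (S(z) = 3 + (6 + 14) = 3 + 20 = 23)
B(n, r) = -5*n (B(n, r) = n*(-5) = -5*n)
-415275 - B(S(p(-2)), -669) = -415275 - (-5)*23 = -415275 - 1*(-115) = -415275 + 115 = -415160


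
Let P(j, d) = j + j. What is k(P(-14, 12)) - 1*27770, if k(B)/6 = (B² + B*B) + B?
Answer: -18530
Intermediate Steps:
P(j, d) = 2*j
k(B) = 6*B + 12*B² (k(B) = 6*((B² + B*B) + B) = 6*((B² + B²) + B) = 6*(2*B² + B) = 6*(B + 2*B²) = 6*B + 12*B²)
k(P(-14, 12)) - 1*27770 = 6*(2*(-14))*(1 + 2*(2*(-14))) - 1*27770 = 6*(-28)*(1 + 2*(-28)) - 27770 = 6*(-28)*(1 - 56) - 27770 = 6*(-28)*(-55) - 27770 = 9240 - 27770 = -18530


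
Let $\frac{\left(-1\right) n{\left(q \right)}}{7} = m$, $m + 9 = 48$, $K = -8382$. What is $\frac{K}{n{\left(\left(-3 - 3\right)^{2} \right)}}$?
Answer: $\frac{2794}{91} \approx 30.703$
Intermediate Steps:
$m = 39$ ($m = -9 + 48 = 39$)
$n{\left(q \right)} = -273$ ($n{\left(q \right)} = \left(-7\right) 39 = -273$)
$\frac{K}{n{\left(\left(-3 - 3\right)^{2} \right)}} = - \frac{8382}{-273} = \left(-8382\right) \left(- \frac{1}{273}\right) = \frac{2794}{91}$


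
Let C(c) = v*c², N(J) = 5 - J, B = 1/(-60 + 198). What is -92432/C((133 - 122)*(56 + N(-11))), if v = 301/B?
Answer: -5777/1628455752 ≈ -3.5475e-6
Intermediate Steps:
B = 1/138 ≈ 0.0072464
v = 41538 (v = 301/(1/138) = 301*138 = 41538)
C(c) = 41538*c²
-92432/C((133 - 122)*(56 + N(-11))) = -92432*1/(41538*(56 + (5 - 1*(-11)))²*(133 - 122)²) = -92432*1/(5026098*(56 + (5 + 11))²) = -92432*1/(5026098*(56 + 16)²) = -92432/(41538*(11*72)²) = -92432/(41538*792²) = -92432/(41538*627264) = -92432/26055292032 = -92432*1/26055292032 = -5777/1628455752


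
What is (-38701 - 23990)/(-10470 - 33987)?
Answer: 20897/14819 ≈ 1.4101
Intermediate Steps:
(-38701 - 23990)/(-10470 - 33987) = -62691/(-44457) = -62691*(-1/44457) = 20897/14819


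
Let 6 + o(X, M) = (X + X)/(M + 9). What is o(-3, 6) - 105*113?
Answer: -59357/5 ≈ -11871.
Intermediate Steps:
o(X, M) = -6 + 2*X/(9 + M) (o(X, M) = -6 + (X + X)/(M + 9) = -6 + (2*X)/(9 + M) = -6 + 2*X/(9 + M))
o(-3, 6) - 105*113 = 2*(-27 - 3 - 3*6)/(9 + 6) - 105*113 = 2*(-27 - 3 - 18)/15 - 11865 = 2*(1/15)*(-48) - 11865 = -32/5 - 11865 = -59357/5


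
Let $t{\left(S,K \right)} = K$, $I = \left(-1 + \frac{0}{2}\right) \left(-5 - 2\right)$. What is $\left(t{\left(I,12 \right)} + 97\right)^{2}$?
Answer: $11881$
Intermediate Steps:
$I = 7$ ($I = \left(-1 + 0 \cdot \frac{1}{2}\right) \left(-7\right) = \left(-1 + 0\right) \left(-7\right) = \left(-1\right) \left(-7\right) = 7$)
$\left(t{\left(I,12 \right)} + 97\right)^{2} = \left(12 + 97\right)^{2} = 109^{2} = 11881$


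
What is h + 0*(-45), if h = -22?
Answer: -22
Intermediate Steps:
h + 0*(-45) = -22 + 0*(-45) = -22 + 0 = -22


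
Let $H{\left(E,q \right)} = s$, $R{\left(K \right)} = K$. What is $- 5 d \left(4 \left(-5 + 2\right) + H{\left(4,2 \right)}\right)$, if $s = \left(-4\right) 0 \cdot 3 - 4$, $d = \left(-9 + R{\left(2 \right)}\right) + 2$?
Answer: $-400$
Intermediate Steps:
$d = -5$ ($d = \left(-9 + 2\right) + 2 = -7 + 2 = -5$)
$s = -4$ ($s = 0 \cdot 3 - 4 = 0 - 4 = -4$)
$H{\left(E,q \right)} = -4$
$- 5 d \left(4 \left(-5 + 2\right) + H{\left(4,2 \right)}\right) = - 5 \left(- 5 \left(4 \left(-5 + 2\right) - 4\right)\right) = - 5 \left(- 5 \left(4 \left(-3\right) - 4\right)\right) = - 5 \left(- 5 \left(-12 - 4\right)\right) = - 5 \left(\left(-5\right) \left(-16\right)\right) = \left(-5\right) 80 = -400$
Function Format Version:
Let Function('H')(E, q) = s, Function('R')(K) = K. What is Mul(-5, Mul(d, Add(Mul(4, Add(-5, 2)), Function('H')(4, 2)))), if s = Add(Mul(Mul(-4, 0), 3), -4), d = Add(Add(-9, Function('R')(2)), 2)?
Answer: -400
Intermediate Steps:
d = -5 (d = Add(Add(-9, 2), 2) = Add(-7, 2) = -5)
s = -4 (s = Add(Mul(0, 3), -4) = Add(0, -4) = -4)
Function('H')(E, q) = -4
Mul(-5, Mul(d, Add(Mul(4, Add(-5, 2)), Function('H')(4, 2)))) = Mul(-5, Mul(-5, Add(Mul(4, Add(-5, 2)), -4))) = Mul(-5, Mul(-5, Add(Mul(4, -3), -4))) = Mul(-5, Mul(-5, Add(-12, -4))) = Mul(-5, Mul(-5, -16)) = Mul(-5, 80) = -400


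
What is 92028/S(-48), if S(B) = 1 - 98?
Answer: -92028/97 ≈ -948.74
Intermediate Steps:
S(B) = -97
92028/S(-48) = 92028/(-97) = 92028*(-1/97) = -92028/97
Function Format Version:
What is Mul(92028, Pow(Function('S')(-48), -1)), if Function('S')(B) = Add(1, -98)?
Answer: Rational(-92028, 97) ≈ -948.74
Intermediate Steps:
Function('S')(B) = -97
Mul(92028, Pow(Function('S')(-48), -1)) = Mul(92028, Pow(-97, -1)) = Mul(92028, Rational(-1, 97)) = Rational(-92028, 97)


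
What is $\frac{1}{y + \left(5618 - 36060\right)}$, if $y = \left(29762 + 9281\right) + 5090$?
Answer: $\frac{1}{13691} \approx 7.3041 \cdot 10^{-5}$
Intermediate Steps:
$y = 44133$ ($y = 39043 + 5090 = 44133$)
$\frac{1}{y + \left(5618 - 36060\right)} = \frac{1}{44133 + \left(5618 - 36060\right)} = \frac{1}{44133 - 30442} = \frac{1}{13691}$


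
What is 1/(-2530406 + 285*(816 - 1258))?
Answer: -1/2656376 ≈ -3.7645e-7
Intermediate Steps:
1/(-2530406 + 285*(816 - 1258)) = 1/(-2530406 + 285*(-442)) = 1/(-2530406 - 125970) = 1/(-2656376) = -1/2656376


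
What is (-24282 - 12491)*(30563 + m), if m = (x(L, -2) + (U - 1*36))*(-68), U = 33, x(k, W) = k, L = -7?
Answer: -1148898839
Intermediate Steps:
m = 680 (m = (-7 + (33 - 1*36))*(-68) = (-7 + (33 - 36))*(-68) = (-7 - 3)*(-68) = -10*(-68) = 680)
(-24282 - 12491)*(30563 + m) = (-24282 - 12491)*(30563 + 680) = -36773*31243 = -1148898839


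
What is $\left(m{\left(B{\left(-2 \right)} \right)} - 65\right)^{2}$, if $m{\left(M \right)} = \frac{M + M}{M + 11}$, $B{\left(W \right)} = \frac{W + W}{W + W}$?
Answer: $\frac{151321}{36} \approx 4203.4$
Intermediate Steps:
$B{\left(W \right)} = 1$ ($B{\left(W \right)} = \frac{2 W}{2 W} = 2 W \frac{1}{2 W} = 1$)
$m{\left(M \right)} = \frac{2 M}{11 + M}$
$\left(m{\left(B{\left(-2 \right)} \right)} - 65\right)^{2} = \left(2 \cdot 1 \frac{1}{11 + 1} - 65\right)^{2} = \left(2 \cdot 1 \cdot \frac{1}{12} - 65\right)^{2} = \left(\frac{1}{6} - 65\right)^{2} = \left(- \frac{389}{6}\right)^{2} = \frac{151321}{36}$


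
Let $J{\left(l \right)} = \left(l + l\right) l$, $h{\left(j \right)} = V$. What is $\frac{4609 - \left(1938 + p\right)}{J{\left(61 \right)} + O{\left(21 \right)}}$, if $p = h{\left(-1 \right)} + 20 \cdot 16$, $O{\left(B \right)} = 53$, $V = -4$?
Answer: $\frac{471}{1499} \approx 0.31421$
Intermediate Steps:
$h{\left(j \right)} = -4$
$J{\left(l \right)} = 2 l^{2}$ ($J{\left(l \right)} = 2 l l = 2 l^{2}$)
$p = 316$ ($p = -4 + 20 \cdot 16 = -4 + 320 = 316$)
$\frac{4609 - \left(1938 + p\right)}{J{\left(61 \right)} + O{\left(21 \right)}} = \frac{4609 - 2254}{2 \cdot 61^{2} + 53} = \frac{4609 - 2254}{2 \cdot 3721 + 53} = \frac{4609 - 2254}{7442 + 53} = \frac{2355}{7495} = 2355 \cdot \frac{1}{7495} = \frac{471}{1499}$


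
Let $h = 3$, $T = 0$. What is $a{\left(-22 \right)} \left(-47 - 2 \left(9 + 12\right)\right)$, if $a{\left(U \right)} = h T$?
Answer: $0$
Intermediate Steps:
$a{\left(U \right)} = 0$ ($a{\left(U \right)} = 3 \cdot 0 = 0$)
$a{\left(-22 \right)} \left(-47 - 2 \left(9 + 12\right)\right) = 0 \left(-47 - 2 \left(9 + 12\right)\right) = 0 \left(-47 - 42\right) = 0 \left(-89\right) = 0$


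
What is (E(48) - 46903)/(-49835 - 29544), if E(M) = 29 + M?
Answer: 46826/79379 ≈ 0.58990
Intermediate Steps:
(E(48) - 46903)/(-49835 - 29544) = ((29 + 48) - 46903)/(-49835 - 29544) = (77 - 46903)/(-79379) = -46826*(-1/79379) = 46826/79379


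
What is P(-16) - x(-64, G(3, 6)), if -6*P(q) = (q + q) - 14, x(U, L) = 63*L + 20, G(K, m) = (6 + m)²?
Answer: -27253/3 ≈ -9084.3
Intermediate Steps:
x(U, L) = 20 + 63*L
P(q) = 7/3 - q/3 (P(q) = -((q + q) - 14)/6 = -(2*q - 14)/6 = -(-14 + 2*q)/6 = 7/3 - q/3)
P(-16) - x(-64, G(3, 6)) = (7/3 - ⅓*(-16)) - (20 + 63*(6 + 6)²) = (7/3 + 16/3) - (20 + 63*12²) = 23/3 - (20 + 63*144) = 23/3 - (20 + 9072) = 23/3 - 1*9092 = 23/3 - 9092 = -27253/3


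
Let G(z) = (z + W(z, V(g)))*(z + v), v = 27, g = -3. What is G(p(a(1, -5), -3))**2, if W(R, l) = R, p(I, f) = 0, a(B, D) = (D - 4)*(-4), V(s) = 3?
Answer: 0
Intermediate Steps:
a(B, D) = 16 - 4*D (a(B, D) = (-4 + D)*(-4) = 16 - 4*D)
G(z) = 2*z*(27 + z) (G(z) = (z + z)*(z + 27) = (2*z)*(27 + z) = 2*z*(27 + z))
G(p(a(1, -5), -3))**2 = (2*0*(27 + 0))**2 = (2*0*27)**2 = 0**2 = 0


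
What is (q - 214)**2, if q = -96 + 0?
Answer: 96100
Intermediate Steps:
q = -96
(q - 214)**2 = (-96 - 214)**2 = (-310)**2 = 96100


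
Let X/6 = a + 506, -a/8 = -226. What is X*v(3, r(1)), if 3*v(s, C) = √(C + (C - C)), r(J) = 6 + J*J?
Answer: 4628*√7 ≈ 12245.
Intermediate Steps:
a = 1808 (a = -8*(-226) = 1808)
r(J) = 6 + J²
v(s, C) = √C/3 (v(s, C) = √(C + (C - C))/3 = √(C + 0)/3 = √C/3)
X = 13884 (X = 6*(1808 + 506) = 6*2314 = 13884)
X*v(3, r(1)) = 13884*(√(6 + 1²)/3) = 13884*(√(6 + 1)/3) = 13884*(√7/3) = 4628*√7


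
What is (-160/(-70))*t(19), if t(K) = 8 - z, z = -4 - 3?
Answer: 240/7 ≈ 34.286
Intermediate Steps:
z = -7
t(K) = 15 (t(K) = 8 - 1*(-7) = 8 + 7 = 15)
(-160/(-70))*t(19) = -160/(-70)*15 = -160*(-1/70)*15 = (16/7)*15 = 240/7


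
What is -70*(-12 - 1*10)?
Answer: 1540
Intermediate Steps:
-70*(-12 - 1*10) = -70*(-12 - 10) = -70*(-22) = 1540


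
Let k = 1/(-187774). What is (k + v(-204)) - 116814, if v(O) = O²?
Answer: -14120229253/187774 ≈ -75198.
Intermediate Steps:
k = -1/187774 ≈ -5.3255e-6
(k + v(-204)) - 116814 = (-1/187774 + (-204)²) - 116814 = (-1/187774 + 41616) - 116814 = 7814402783/187774 - 116814 = -14120229253/187774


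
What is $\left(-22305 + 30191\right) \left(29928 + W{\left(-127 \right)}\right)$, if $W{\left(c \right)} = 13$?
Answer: $236114726$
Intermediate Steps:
$\left(-22305 + 30191\right) \left(29928 + W{\left(-127 \right)}\right) = \left(-22305 + 30191\right) \left(29928 + 13\right) = 7886 \cdot 29941 = 236114726$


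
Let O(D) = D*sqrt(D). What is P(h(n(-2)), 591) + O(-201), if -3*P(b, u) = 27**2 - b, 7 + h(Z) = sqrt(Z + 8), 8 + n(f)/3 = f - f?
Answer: -736/3 + 4*I/3 - 201*I*sqrt(201) ≈ -245.33 - 2848.3*I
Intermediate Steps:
O(D) = D**(3/2)
n(f) = -24 (n(f) = -24 + 3*(f - f) = -24 + 3*0 = -24 + 0 = -24)
h(Z) = -7 + sqrt(8 + Z) (h(Z) = -7 + sqrt(Z + 8) = -7 + sqrt(8 + Z))
P(b, u) = -243 + b/3 (P(b, u) = -(27**2 - b)/3 = -(729 - b)/3 = -243 + b/3)
P(h(n(-2)), 591) + O(-201) = (-243 + (-7 + sqrt(8 - 24))/3) + (-201)**(3/2) = (-243 + (-7 + sqrt(-16))/3) - 201*I*sqrt(201) = (-243 + (-7 + 4*I)/3) - 201*I*sqrt(201) = (-243 + (-7/3 + 4*I/3)) - 201*I*sqrt(201) = (-736/3 + 4*I/3) - 201*I*sqrt(201) = -736/3 + 4*I/3 - 201*I*sqrt(201)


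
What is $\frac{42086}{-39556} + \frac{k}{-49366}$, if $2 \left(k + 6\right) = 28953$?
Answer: $- \frac{120455117}{88760068} \approx -1.3571$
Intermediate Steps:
$k = \frac{28941}{2}$ ($k = -6 + \frac{1}{2} \cdot 28953 = -6 + \frac{28953}{2} = \frac{28941}{2} \approx 14471.0$)
$\frac{42086}{-39556} + \frac{k}{-49366} = \frac{42086}{-39556} + \frac{28941}{2 \left(-49366\right)} = 42086 \left(- \frac{1}{39556}\right) + \frac{28941}{2} \left(- \frac{1}{49366}\right) = - \frac{1913}{1798} - \frac{28941}{98732} = - \frac{120455117}{88760068}$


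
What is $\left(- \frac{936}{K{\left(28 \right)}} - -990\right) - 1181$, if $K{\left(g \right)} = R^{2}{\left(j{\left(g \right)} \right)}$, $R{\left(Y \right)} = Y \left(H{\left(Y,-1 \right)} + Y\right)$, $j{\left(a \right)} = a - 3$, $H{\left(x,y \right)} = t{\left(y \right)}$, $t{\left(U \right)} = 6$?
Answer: $- \frac{114720311}{600625} \approx -191.0$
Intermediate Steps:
$H{\left(x,y \right)} = 6$
$j{\left(a \right)} = -3 + a$ ($j{\left(a \right)} = a - 3 = -3 + a$)
$R{\left(Y \right)} = Y \left(6 + Y\right)$
$K{\left(g \right)} = \left(-3 + g\right)^{2} \left(3 + g\right)^{2}$ ($K{\left(g \right)} = \left(\left(-3 + g\right) \left(6 + \left(-3 + g\right)\right)\right)^{2} = \left(\left(-3 + g\right) \left(3 + g\right)\right)^{2} = \left(-3 + g\right)^{2} \left(3 + g\right)^{2}$)
$\left(- \frac{936}{K{\left(28 \right)}} - -990\right) - 1181 = \left(- \frac{936}{\left(-3 + 28\right)^{2} \left(3 + 28\right)^{2}} - -990\right) - 1181 = \left(- \frac{936}{25^{2} \cdot 31^{2}} + 990\right) - 1181 = \left(- \frac{936}{625 \cdot 961} + 990\right) - 1181 = \left(- \frac{936}{600625} + 990\right) - 1181 = \frac{594617814}{600625} - 1181 = - \frac{114720311}{600625}$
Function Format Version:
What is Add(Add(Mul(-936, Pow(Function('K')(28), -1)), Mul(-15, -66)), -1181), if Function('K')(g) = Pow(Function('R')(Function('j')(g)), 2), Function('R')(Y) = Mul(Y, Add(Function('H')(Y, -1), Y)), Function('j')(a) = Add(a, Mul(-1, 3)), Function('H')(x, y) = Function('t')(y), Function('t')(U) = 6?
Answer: Rational(-114720311, 600625) ≈ -191.00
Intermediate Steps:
Function('H')(x, y) = 6
Function('j')(a) = Add(-3, a) (Function('j')(a) = Add(a, -3) = Add(-3, a))
Function('R')(Y) = Mul(Y, Add(6, Y))
Function('K')(g) = Mul(Pow(Add(-3, g), 2), Pow(Add(3, g), 2)) (Function('K')(g) = Pow(Mul(Add(-3, g), Add(6, Add(-3, g))), 2) = Pow(Mul(Add(-3, g), Add(3, g)), 2) = Mul(Pow(Add(-3, g), 2), Pow(Add(3, g), 2)))
Add(Add(Mul(-936, Pow(Function('K')(28), -1)), Mul(-15, -66)), -1181) = Add(Add(Mul(-936, Pow(Mul(Pow(Add(-3, 28), 2), Pow(Add(3, 28), 2)), -1)), Mul(-15, -66)), -1181) = Add(Add(Mul(-936, Pow(Mul(Pow(25, 2), Pow(31, 2)), -1)), 990), -1181) = Add(Add(Mul(-936, Pow(Mul(625, 961), -1)), 990), -1181) = Add(Add(Mul(-936, Pow(600625, -1)), 990), -1181) = Add(Add(Mul(-936, Rational(1, 600625)), 990), -1181) = Add(Add(Rational(-936, 600625), 990), -1181) = Add(Rational(594617814, 600625), -1181) = Rational(-114720311, 600625)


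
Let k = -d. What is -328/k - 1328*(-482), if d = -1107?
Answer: 17282584/27 ≈ 6.4010e+5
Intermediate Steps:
k = 1107 (k = -1*(-1107) = 1107)
-328/k - 1328*(-482) = -328/1107 - 1328*(-482) = -328*1/1107 + 640096 = -8/27 + 640096 = 17282584/27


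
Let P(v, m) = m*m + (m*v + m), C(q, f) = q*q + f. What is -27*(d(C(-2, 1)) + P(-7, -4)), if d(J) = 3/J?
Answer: -5481/5 ≈ -1096.2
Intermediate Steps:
C(q, f) = f + q² (C(q, f) = q² + f = f + q²)
P(v, m) = m + m² + m*v (P(v, m) = m² + (m + m*v) = m + m² + m*v)
-27*(d(C(-2, 1)) + P(-7, -4)) = -27*(3/(1 + (-2)²) - 4*(1 - 4 - 7)) = -27*(3/(1 + 4) - 4*(-10)) = -27*(3/5 + 40) = -27*(3*(⅕) + 40) = -27*(⅗ + 40) = -27*203/5 = -5481/5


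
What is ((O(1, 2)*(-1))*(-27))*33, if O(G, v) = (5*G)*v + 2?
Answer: 10692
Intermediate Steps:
O(G, v) = 2 + 5*G*v (O(G, v) = 5*G*v + 2 = 2 + 5*G*v)
((O(1, 2)*(-1))*(-27))*33 = (((2 + 5*1*2)*(-1))*(-27))*33 = (((2 + 10)*(-1))*(-27))*33 = ((12*(-1))*(-27))*33 = -12*(-27)*33 = 324*33 = 10692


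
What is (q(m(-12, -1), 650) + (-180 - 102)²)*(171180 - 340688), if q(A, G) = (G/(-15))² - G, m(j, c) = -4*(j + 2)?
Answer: -123192651128/9 ≈ -1.3688e+10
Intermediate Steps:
m(j, c) = -8 - 4*j (m(j, c) = -4*(2 + j) = -8 - 4*j)
q(A, G) = -G + G²/225 (q(A, G) = (G*(-1/15))² - G = (-G/15)² - G = G²/225 - G = -G + G²/225)
(q(m(-12, -1), 650) + (-180 - 102)²)*(171180 - 340688) = ((1/225)*650*(-225 + 650) + (-180 - 102)²)*(171180 - 340688) = ((1/225)*650*425 + (-282)²)*(-169508) = (11050/9 + 79524)*(-169508) = (726766/9)*(-169508) = -123192651128/9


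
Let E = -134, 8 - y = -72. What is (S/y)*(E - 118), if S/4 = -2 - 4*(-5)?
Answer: -1134/5 ≈ -226.80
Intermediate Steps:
y = 80 (y = 8 - 1*(-72) = 8 + 72 = 80)
S = 72 (S = 4*(-2 - 4*(-5)) = 4*(-2 + 20) = 4*18 = 72)
(S/y)*(E - 118) = (72/80)*(-134 - 118) = (72*(1/80))*(-252) = (9/10)*(-252) = -1134/5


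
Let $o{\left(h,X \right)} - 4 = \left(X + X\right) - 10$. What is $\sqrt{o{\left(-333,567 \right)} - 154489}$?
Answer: $i \sqrt{153361} \approx 391.61 i$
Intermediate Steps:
$o{\left(h,X \right)} = -6 + 2 X$ ($o{\left(h,X \right)} = 4 + \left(\left(X + X\right) - 10\right) = 4 + \left(2 X - 10\right) = 4 + \left(-10 + 2 X\right) = -6 + 2 X$)
$\sqrt{o{\left(-333,567 \right)} - 154489} = \sqrt{\left(-6 + 2 \cdot 567\right) - 154489} = \sqrt{\left(-6 + 1134\right) - 154489} = \sqrt{1128 - 154489} = \sqrt{-153361} = i \sqrt{153361}$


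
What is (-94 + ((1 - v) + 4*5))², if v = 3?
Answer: 5776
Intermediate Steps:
(-94 + ((1 - v) + 4*5))² = (-94 + ((1 - 1*3) + 4*5))² = (-94 + ((1 - 3) + 20))² = (-94 + (-2 + 20))² = (-94 + 18)² = (-76)² = 5776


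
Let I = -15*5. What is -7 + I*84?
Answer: -6307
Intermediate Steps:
I = -75
-7 + I*84 = -7 - 75*84 = -7 - 6300 = -6307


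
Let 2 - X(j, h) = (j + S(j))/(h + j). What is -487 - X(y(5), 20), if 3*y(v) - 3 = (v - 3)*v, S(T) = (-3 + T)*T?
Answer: -107000/219 ≈ -488.58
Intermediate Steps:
S(T) = T*(-3 + T)
y(v) = 1 + v*(-3 + v)/3 (y(v) = 1 + ((v - 3)*v)/3 = 1 + ((-3 + v)*v)/3 = 1 + (v*(-3 + v))/3 = 1 + v*(-3 + v)/3)
X(j, h) = 2 - (j + j*(-3 + j))/(h + j)
-487 - X(y(5), 20) = -487 - ((1 - 1*5 + (1/3)*5**2) + 2*20 - (1 - 1*5 + (1/3)*5**2)*(-3 + (1 - 1*5 + (1/3)*5**2)))/(20 + (1 - 1*5 + (1/3)*5**2)) = -487 - ((1 - 5 + (1/3)*25) + 40 - (1 - 5 + (1/3)*25)*(-3 + (1 - 5 + (1/3)*25)))/(20 + (1 - 5 + (1/3)*25)) = -487 - ((1 - 5 + 25/3) + 40 - (1 - 5 + 25/3)*(-3 + (1 - 5 + 25/3)))/(20 + (1 - 5 + 25/3)) = -487 - (13/3 + 40 - 1*13/3*(-3 + 13/3))/(20 + 13/3) = -487 - (13/3 + 40 - 1*13/3*4/3)/73/3 = -487 - 3*(13/3 + 40 - 52/9)/73 = -487 - 3*347/(73*9) = -487 - 1*347/219 = -487 - 347/219 = -107000/219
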